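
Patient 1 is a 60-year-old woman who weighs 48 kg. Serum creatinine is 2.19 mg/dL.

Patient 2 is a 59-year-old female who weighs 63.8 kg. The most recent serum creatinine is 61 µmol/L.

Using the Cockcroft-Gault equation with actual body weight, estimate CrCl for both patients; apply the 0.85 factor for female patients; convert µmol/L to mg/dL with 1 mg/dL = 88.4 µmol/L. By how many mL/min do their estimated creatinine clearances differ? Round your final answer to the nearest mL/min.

68 mL/min

Patient 1: CrCl = (140 − 60) × 48 / (72 × 2.19) × 0.85 = 3840.0 / 157.68 × 0.85 ≈ 20.7 mL/min
Patient 2: SCr = 61 / 88.4 = 0.69 mg/dL
Patient 2: CrCl = (140 − 59) × 63.8 / (72 × 0.69) × 0.85 = 5167.8 / 49.68 × 0.85 ≈ 88.4 mL/min
|20.7 − 88.4| = 67.7 mL/min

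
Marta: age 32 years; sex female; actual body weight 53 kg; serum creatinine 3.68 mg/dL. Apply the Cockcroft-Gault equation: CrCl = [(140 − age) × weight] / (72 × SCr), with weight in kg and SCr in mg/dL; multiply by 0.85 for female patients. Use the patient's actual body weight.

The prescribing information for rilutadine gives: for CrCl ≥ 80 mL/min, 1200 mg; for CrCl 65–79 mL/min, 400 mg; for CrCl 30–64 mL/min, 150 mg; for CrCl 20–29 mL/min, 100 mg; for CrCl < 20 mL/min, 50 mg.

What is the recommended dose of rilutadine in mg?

50 mg

CrCl = (140 − 32) × 53 / (72 × 3.68) × 0.85 = 5724.0 / 264.96 × 0.85 ≈ 18.4 mL/min
CrCl ≈ 18 mL/min → bracket < 20 mL/min.
Dose for this bracket: 50 mg.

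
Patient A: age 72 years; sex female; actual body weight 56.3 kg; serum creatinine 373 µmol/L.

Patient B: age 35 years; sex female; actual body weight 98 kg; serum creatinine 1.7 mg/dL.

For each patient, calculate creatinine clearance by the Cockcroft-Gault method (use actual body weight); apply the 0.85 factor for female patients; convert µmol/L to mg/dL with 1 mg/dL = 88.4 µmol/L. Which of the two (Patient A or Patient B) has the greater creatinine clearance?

Patient A: SCr = 373 / 88.4 = 4.219 mg/dL
Patient A: CrCl = (140 − 72) × 56.3 / (72 × 4.219) × 0.85 = 3828.4 / 303.77 × 0.85 ≈ 10.7 mL/min
Patient B: CrCl = (140 − 35) × 98 / (72 × 1.7) × 0.85 = 10290.0 / 122.40 × 0.85 ≈ 71.5 mL/min
10.7 vs 71.5 mL/min → Patient B is higher.

Patient B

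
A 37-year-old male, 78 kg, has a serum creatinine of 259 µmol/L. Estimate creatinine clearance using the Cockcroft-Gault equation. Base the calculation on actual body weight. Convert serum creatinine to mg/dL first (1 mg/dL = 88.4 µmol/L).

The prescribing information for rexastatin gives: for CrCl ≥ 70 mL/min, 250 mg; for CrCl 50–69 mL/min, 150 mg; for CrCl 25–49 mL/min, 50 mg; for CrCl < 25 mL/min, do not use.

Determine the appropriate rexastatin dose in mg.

SCr = 259 / 88.4 = 2.93 mg/dL
CrCl = (140 − 37) × 78 / (72 × 2.93) = 8034.0 / 210.96 ≈ 38.1 mL/min
CrCl ≈ 38 mL/min → bracket 25–49 mL/min.
Dose for this bracket: 50 mg.

50 mg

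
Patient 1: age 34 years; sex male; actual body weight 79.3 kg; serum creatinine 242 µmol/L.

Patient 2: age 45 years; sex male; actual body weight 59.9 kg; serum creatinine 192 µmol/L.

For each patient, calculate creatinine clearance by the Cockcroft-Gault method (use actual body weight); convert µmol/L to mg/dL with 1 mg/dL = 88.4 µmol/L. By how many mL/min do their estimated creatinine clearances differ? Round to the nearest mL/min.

6 mL/min

Patient 1: SCr = 242 / 88.4 = 2.738 mg/dL
Patient 1: CrCl = (140 − 34) × 79.3 / (72 × 2.738) = 8405.8 / 197.14 ≈ 42.6 mL/min
Patient 2: SCr = 192 / 88.4 = 2.172 mg/dL
Patient 2: CrCl = (140 − 45) × 59.9 / (72 × 2.172) = 5690.5 / 156.38 ≈ 36.4 mL/min
|42.6 − 36.4| = 6.2 mL/min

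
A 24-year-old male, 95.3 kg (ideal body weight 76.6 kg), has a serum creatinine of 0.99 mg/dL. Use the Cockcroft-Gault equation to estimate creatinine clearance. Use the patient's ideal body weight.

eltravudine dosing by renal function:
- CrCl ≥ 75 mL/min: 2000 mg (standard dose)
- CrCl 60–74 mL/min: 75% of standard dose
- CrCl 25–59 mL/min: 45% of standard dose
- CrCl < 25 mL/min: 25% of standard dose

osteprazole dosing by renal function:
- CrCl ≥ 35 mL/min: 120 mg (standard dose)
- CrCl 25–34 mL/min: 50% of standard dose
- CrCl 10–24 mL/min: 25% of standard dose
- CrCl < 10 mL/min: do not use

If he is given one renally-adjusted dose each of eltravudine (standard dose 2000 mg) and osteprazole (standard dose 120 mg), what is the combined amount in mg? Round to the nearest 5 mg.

CrCl = (140 − 24) × 76.6 / (72 × 0.99) = 8885.6 / 71.28 ≈ 124.7 mL/min
CrCl ≈ 125 mL/min.
eltravudine: ≥ 75 mL/min → 100% of 2000 mg = 2000 mg.
osteprazole: ≥ 35 mL/min → 100% of 120 mg = 120 mg.
Total = 2000 + 120 = 2120 mg.

2120 mg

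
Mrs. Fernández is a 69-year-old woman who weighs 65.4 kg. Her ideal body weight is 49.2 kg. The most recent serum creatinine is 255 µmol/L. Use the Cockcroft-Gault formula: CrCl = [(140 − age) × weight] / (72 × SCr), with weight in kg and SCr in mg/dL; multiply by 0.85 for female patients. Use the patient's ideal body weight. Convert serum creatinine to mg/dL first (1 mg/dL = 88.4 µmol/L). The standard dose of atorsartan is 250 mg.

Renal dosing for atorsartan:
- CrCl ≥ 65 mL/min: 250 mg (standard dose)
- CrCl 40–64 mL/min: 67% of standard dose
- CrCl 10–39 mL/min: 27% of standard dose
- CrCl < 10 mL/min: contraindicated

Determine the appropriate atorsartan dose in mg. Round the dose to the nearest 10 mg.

SCr = 255 / 88.4 = 2.885 mg/dL
CrCl = (140 − 69) × 49.2 / (72 × 2.885) × 0.85 = 3493.2 / 207.72 × 0.85 ≈ 14.3 mL/min
CrCl ≈ 14 mL/min → bracket 10–39 mL/min.
27% of 250 mg = 67.5 mg → 70 mg

70 mg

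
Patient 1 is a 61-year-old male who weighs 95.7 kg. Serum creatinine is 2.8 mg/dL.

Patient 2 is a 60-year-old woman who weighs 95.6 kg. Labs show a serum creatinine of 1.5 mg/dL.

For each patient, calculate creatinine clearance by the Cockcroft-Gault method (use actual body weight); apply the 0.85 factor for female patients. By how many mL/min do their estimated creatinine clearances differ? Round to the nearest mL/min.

Patient 1: CrCl = (140 − 61) × 95.7 / (72 × 2.8) = 7560.3 / 201.60 ≈ 37.5 mL/min
Patient 2: CrCl = (140 − 60) × 95.6 / (72 × 1.5) × 0.85 = 7648.0 / 108.00 × 0.85 ≈ 60.2 mL/min
|37.5 − 60.2| = 22.7 mL/min

23 mL/min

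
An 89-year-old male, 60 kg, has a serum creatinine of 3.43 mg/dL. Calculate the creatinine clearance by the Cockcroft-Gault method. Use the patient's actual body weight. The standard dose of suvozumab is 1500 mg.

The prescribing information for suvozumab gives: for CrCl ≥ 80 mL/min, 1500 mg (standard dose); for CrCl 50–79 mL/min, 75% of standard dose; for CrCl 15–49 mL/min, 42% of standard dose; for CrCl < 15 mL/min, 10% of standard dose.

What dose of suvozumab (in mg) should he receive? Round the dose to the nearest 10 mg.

CrCl = (140 − 89) × 60 / (72 × 3.43) = 3060.0 / 246.96 ≈ 12.4 mL/min
CrCl ≈ 12 mL/min → bracket < 15 mL/min.
10% of 1500 mg = 150 mg

150 mg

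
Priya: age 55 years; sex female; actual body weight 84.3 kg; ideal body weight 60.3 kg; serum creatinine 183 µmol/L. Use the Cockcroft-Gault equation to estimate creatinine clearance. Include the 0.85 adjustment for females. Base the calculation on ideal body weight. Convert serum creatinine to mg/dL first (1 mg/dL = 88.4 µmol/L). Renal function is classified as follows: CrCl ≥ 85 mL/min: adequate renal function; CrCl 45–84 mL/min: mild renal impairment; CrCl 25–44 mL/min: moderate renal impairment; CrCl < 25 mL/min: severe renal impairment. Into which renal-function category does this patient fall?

moderate renal impairment

SCr = 183 / 88.4 = 2.07 mg/dL
CrCl = (140 − 55) × 60.3 / (72 × 2.07) × 0.85 = 5125.5 / 149.04 × 0.85 ≈ 29.2 mL/min
29 mL/min falls in the 'moderate renal impairment' range.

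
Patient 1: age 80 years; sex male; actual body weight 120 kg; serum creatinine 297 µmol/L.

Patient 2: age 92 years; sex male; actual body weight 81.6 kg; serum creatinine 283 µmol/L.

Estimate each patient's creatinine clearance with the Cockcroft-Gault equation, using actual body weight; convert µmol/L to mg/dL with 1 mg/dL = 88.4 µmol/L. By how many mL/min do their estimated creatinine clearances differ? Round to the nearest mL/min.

13 mL/min

Patient 1: SCr = 297 / 88.4 = 3.36 mg/dL
Patient 1: CrCl = (140 − 80) × 120 / (72 × 3.36) = 7200.0 / 241.92 ≈ 29.8 mL/min
Patient 2: SCr = 283 / 88.4 = 3.201 mg/dL
Patient 2: CrCl = (140 − 92) × 81.6 / (72 × 3.201) = 3916.8 / 230.47 ≈ 17.0 mL/min
|29.8 − 17.0| = 12.8 mL/min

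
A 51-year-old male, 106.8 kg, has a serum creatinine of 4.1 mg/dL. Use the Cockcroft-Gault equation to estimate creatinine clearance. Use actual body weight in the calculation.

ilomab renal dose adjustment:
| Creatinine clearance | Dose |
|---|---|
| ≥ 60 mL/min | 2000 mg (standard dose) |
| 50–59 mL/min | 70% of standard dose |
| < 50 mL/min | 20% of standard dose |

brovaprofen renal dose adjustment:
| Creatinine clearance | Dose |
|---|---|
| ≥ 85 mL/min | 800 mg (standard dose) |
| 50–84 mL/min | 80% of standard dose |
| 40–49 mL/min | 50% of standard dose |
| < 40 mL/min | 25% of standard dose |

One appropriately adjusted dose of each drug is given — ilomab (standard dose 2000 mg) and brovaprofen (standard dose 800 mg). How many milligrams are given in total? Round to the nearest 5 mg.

CrCl = (140 − 51) × 106.8 / (72 × 4.1) = 9505.2 / 295.20 ≈ 32.2 mL/min
CrCl ≈ 32 mL/min.
ilomab: < 50 mL/min → 20% of 2000 mg = 400 mg.
brovaprofen: < 40 mL/min → 25% of 800 mg = 200 mg.
Total = 400 + 200 = 600 mg.

600 mg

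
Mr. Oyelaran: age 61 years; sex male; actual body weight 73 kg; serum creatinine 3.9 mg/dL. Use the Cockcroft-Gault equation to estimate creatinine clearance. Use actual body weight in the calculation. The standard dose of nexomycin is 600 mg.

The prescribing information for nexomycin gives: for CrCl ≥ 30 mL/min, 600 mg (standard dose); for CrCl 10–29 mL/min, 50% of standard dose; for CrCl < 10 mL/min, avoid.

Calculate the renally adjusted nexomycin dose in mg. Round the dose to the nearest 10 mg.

CrCl = (140 − 61) × 73 / (72 × 3.9) = 5767.0 / 280.80 ≈ 20.5 mL/min
CrCl ≈ 21 mL/min → bracket 10–29 mL/min.
50% of 600 mg = 300 mg

300 mg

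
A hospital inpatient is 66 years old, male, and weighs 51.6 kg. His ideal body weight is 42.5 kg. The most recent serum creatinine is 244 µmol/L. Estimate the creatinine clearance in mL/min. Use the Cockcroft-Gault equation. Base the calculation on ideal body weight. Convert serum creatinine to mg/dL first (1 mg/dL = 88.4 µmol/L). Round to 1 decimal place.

SCr = 244 / 88.4 = 2.76 mg/dL
CrCl = (140 − 66) × 42.5 / (72 × 2.76) = 3145.0 / 198.72 ≈ 15.8 mL/min

15.8 mL/min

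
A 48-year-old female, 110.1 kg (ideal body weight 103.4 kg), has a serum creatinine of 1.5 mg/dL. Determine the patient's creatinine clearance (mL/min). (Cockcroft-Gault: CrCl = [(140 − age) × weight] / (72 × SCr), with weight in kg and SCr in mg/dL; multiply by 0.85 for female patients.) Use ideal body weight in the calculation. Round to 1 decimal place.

CrCl = (140 − 48) × 103.4 / (72 × 1.5) × 0.85 = 9512.8 / 108.00 × 0.85 ≈ 74.9 mL/min

74.9 mL/min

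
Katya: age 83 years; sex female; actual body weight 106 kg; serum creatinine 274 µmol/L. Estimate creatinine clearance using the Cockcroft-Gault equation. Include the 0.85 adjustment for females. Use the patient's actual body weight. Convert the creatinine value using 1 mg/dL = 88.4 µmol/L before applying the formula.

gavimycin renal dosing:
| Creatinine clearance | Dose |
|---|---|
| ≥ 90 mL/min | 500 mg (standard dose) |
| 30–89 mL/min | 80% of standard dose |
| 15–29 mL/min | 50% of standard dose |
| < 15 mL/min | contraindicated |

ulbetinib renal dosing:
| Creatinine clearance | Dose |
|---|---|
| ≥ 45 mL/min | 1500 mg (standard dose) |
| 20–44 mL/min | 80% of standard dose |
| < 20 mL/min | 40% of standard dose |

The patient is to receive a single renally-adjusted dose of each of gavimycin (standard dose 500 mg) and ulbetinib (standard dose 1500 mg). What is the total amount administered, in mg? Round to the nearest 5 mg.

1450 mg

SCr = 274 / 88.4 = 3.1 mg/dL
CrCl = (140 − 83) × 106 / (72 × 3.1) × 0.85 = 6042.0 / 223.20 × 0.85 ≈ 23.0 mL/min
CrCl ≈ 23 mL/min.
gavimycin: 15–29 mL/min → 50% of 500 mg = 250 mg.
ulbetinib: 20–44 mL/min → 80% of 1500 mg = 1200 mg.
Total = 250 + 1200 = 1450 mg.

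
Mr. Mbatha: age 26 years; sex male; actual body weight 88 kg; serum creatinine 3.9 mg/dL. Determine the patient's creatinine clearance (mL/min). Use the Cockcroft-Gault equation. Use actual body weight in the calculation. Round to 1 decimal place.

35.7 mL/min

CrCl = (140 − 26) × 88 / (72 × 3.9) = 10032.0 / 280.80 ≈ 35.7 mL/min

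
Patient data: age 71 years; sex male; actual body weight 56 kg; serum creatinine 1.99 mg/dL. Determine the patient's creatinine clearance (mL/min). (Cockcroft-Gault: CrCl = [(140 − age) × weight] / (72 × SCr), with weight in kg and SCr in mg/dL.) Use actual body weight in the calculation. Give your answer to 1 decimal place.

27.0 mL/min

CrCl = (140 − 71) × 56 / (72 × 1.99) = 3864.0 / 143.28 ≈ 27.0 mL/min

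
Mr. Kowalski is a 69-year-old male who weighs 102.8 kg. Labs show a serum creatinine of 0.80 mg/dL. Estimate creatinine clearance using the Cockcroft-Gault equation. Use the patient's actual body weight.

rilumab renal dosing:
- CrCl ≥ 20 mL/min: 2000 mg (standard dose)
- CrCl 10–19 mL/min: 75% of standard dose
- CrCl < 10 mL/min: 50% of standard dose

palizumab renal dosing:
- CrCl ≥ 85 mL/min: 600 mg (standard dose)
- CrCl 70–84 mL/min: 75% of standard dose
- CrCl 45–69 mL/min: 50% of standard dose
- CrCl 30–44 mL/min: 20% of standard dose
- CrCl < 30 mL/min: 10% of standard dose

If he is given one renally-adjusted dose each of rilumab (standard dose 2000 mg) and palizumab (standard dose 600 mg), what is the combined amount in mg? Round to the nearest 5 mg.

CrCl = (140 − 69) × 102.8 / (72 × 0.8) = 7298.8 / 57.60 ≈ 126.7 mL/min
CrCl ≈ 127 mL/min.
rilumab: ≥ 20 mL/min → 100% of 2000 mg = 2000 mg.
palizumab: ≥ 85 mL/min → 100% of 600 mg = 600 mg.
Total = 2000 + 600 = 2600 mg.

2600 mg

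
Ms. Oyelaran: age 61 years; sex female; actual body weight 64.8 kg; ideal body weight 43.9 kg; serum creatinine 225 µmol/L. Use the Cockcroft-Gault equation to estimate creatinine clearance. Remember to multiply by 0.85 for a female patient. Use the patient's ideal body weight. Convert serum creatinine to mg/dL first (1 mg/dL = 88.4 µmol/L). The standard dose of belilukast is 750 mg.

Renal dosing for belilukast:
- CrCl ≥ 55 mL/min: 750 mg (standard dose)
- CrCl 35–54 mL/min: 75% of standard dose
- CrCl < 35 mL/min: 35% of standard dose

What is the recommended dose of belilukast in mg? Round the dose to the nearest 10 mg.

SCr = 225 / 88.4 = 2.545 mg/dL
CrCl = (140 − 61) × 43.9 / (72 × 2.545) × 0.85 = 3468.1 / 183.24 × 0.85 ≈ 16.1 mL/min
CrCl ≈ 16 mL/min → bracket < 35 mL/min.
35% of 750 mg = 262.5 mg → 260 mg

260 mg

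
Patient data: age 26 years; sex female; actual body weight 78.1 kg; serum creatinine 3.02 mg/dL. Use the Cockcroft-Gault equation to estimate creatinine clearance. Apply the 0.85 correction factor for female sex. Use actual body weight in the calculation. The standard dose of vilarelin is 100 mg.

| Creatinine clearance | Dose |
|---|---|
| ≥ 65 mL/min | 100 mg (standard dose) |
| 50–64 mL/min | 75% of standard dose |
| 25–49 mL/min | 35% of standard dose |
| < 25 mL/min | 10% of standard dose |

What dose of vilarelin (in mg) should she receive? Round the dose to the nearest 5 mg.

35 mg

CrCl = (140 − 26) × 78.1 / (72 × 3.02) × 0.85 = 8903.4 / 217.44 × 0.85 ≈ 34.8 mL/min
CrCl ≈ 35 mL/min → bracket 25–49 mL/min.
35% of 100 mg = 35 mg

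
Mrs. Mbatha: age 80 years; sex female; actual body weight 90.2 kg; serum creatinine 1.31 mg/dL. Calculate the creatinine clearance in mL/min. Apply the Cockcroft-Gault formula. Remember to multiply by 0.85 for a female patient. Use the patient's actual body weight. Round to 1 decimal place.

48.8 mL/min

CrCl = (140 − 80) × 90.2 / (72 × 1.31) × 0.85 = 5412.0 / 94.32 × 0.85 ≈ 48.8 mL/min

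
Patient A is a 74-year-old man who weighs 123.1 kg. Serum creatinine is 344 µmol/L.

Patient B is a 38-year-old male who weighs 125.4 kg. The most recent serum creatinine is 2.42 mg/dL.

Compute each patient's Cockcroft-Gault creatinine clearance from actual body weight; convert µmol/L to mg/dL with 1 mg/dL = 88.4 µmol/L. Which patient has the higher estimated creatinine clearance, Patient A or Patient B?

Patient B

Patient A: SCr = 344 / 88.4 = 3.891 mg/dL
Patient A: CrCl = (140 − 74) × 123.1 / (72 × 3.891) = 8124.6 / 280.15 ≈ 29.0 mL/min
Patient B: CrCl = (140 − 38) × 125.4 / (72 × 2.42) = 12790.8 / 174.24 ≈ 73.4 mL/min
29.0 vs 73.4 mL/min → Patient B is higher.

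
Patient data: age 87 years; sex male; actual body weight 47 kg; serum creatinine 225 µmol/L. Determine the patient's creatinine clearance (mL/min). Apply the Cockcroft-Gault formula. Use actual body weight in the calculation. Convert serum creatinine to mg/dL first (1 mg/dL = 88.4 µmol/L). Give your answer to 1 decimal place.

13.6 mL/min

SCr = 225 / 88.4 = 2.545 mg/dL
CrCl = (140 − 87) × 47 / (72 × 2.545) = 2491.0 / 183.24 ≈ 13.6 mL/min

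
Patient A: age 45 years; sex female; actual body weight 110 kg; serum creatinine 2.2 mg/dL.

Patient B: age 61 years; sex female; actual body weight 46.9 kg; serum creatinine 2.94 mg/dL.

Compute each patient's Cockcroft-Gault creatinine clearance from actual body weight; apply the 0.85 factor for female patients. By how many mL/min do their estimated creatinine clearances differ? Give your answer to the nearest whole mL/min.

Patient A: CrCl = (140 − 45) × 110 / (72 × 2.2) × 0.85 = 10450.0 / 158.40 × 0.85 ≈ 56.1 mL/min
Patient B: CrCl = (140 − 61) × 46.9 / (72 × 2.94) × 0.85 = 3705.1 / 211.68 × 0.85 ≈ 14.9 mL/min
|56.1 − 14.9| = 41.2 mL/min

41 mL/min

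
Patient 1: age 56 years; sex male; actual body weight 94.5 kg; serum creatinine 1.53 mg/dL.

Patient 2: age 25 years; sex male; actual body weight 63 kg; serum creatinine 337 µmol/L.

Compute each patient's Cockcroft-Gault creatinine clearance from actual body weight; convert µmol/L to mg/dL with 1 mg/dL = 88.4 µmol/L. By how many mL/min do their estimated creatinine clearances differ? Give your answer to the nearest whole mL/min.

Patient 1: CrCl = (140 − 56) × 94.5 / (72 × 1.53) = 7938.0 / 110.16 ≈ 72.1 mL/min
Patient 2: SCr = 337 / 88.4 = 3.812 mg/dL
Patient 2: CrCl = (140 − 25) × 63 / (72 × 3.812) = 7245.0 / 274.46 ≈ 26.4 mL/min
|72.1 − 26.4| = 45.7 mL/min

46 mL/min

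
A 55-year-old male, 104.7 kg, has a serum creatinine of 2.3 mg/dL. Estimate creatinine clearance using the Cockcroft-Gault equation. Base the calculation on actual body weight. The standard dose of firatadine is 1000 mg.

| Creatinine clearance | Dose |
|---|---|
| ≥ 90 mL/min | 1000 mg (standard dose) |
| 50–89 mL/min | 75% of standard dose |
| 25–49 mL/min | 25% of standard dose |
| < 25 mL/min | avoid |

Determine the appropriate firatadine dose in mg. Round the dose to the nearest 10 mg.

CrCl = (140 − 55) × 104.7 / (72 × 2.3) = 8899.5 / 165.60 ≈ 53.7 mL/min
CrCl ≈ 54 mL/min → bracket 50–89 mL/min.
75% of 1000 mg = 750 mg

750 mg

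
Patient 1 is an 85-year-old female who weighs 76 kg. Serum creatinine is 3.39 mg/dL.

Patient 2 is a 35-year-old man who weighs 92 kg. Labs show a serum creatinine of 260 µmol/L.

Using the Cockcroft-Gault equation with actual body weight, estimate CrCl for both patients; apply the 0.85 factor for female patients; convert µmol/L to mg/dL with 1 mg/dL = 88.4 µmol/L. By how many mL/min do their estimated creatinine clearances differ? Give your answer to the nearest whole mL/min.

Patient 1: CrCl = (140 − 85) × 76 / (72 × 3.39) × 0.85 = 4180.0 / 244.08 × 0.85 ≈ 14.6 mL/min
Patient 2: SCr = 260 / 88.4 = 2.941 mg/dL
Patient 2: CrCl = (140 − 35) × 92 / (72 × 2.941) = 9660.0 / 211.75 ≈ 45.6 mL/min
|14.6 − 45.6| = 31.0 mL/min

31 mL/min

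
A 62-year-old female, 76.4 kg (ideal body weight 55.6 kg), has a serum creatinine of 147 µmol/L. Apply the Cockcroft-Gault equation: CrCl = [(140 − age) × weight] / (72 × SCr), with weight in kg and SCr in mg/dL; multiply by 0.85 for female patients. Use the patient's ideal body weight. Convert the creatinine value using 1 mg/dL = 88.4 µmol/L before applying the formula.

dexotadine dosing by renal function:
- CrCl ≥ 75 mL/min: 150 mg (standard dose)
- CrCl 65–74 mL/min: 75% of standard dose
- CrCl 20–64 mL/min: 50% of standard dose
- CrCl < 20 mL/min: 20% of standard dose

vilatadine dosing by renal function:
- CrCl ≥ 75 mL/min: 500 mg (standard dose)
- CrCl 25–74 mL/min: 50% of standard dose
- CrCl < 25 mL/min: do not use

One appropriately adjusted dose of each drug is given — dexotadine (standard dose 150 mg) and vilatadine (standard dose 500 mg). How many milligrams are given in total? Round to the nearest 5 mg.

325 mg

SCr = 147 / 88.4 = 1.663 mg/dL
CrCl = (140 − 62) × 55.6 / (72 × 1.663) × 0.85 = 4336.8 / 119.74 × 0.85 ≈ 30.8 mL/min
CrCl ≈ 31 mL/min.
dexotadine: 20–64 mL/min → 50% of 150 mg = 75 mg.
vilatadine: 25–74 mL/min → 50% of 500 mg = 250 mg.
Total = 75 + 250 = 325 mg.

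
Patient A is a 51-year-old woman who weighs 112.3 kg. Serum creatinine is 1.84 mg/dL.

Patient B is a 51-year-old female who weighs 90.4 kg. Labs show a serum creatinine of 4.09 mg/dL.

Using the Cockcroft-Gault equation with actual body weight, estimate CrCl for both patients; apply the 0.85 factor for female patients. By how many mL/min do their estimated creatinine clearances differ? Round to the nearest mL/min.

Patient A: CrCl = (140 − 51) × 112.3 / (72 × 1.84) × 0.85 = 9994.7 / 132.48 × 0.85 ≈ 64.1 mL/min
Patient B: CrCl = (140 − 51) × 90.4 / (72 × 4.09) × 0.85 = 8045.6 / 294.48 × 0.85 ≈ 23.2 mL/min
|64.1 − 23.2| = 40.9 mL/min

41 mL/min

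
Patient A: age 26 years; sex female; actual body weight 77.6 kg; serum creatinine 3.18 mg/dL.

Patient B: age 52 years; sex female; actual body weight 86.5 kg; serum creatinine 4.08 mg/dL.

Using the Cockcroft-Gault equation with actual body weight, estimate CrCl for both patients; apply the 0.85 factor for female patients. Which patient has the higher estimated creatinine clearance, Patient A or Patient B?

Patient A: CrCl = (140 − 26) × 77.6 / (72 × 3.18) × 0.85 = 8846.4 / 228.96 × 0.85 ≈ 32.8 mL/min
Patient B: CrCl = (140 − 52) × 86.5 / (72 × 4.08) × 0.85 = 7612.0 / 293.76 × 0.85 ≈ 22.0 mL/min
32.8 vs 22.0 mL/min → Patient A is higher.

Patient A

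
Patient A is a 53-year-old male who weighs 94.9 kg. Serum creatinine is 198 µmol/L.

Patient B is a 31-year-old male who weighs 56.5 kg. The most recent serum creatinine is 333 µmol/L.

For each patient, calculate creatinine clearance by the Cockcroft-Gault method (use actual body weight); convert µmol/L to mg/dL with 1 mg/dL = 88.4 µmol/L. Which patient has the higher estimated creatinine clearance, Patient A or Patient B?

Patient A

Patient A: SCr = 198 / 88.4 = 2.24 mg/dL
Patient A: CrCl = (140 − 53) × 94.9 / (72 × 2.24) = 8256.3 / 161.28 ≈ 51.2 mL/min
Patient B: SCr = 333 / 88.4 = 3.767 mg/dL
Patient B: CrCl = (140 − 31) × 56.5 / (72 × 3.767) = 6158.5 / 271.22 ≈ 22.7 mL/min
51.2 vs 22.7 mL/min → Patient A is higher.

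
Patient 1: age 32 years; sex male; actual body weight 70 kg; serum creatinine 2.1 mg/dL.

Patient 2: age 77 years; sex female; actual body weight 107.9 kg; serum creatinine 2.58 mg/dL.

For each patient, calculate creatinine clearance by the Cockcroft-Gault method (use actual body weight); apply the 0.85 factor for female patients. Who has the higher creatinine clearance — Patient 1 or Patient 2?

Patient 1

Patient 1: CrCl = (140 − 32) × 70 / (72 × 2.1) = 7560.0 / 151.20 ≈ 50.0 mL/min
Patient 2: CrCl = (140 − 77) × 107.9 / (72 × 2.58) × 0.85 = 6797.7 / 185.76 × 0.85 ≈ 31.1 mL/min
50.0 vs 31.1 mL/min → Patient 1 is higher.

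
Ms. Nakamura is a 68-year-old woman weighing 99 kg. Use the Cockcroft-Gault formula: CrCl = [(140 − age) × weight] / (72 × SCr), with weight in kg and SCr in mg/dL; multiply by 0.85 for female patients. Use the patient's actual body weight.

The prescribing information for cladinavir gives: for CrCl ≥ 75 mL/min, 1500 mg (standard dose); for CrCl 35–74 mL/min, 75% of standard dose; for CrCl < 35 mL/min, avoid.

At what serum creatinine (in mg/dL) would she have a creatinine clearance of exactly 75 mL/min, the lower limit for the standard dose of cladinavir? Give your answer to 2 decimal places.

1.12 mg/dL

Standard dose requires CrCl ≥ 75 mL/min.
Set (140 − 68) × 99 × 0.85 / (72 × SCr) = 75
SCr = (140 − 68) × 99 × 0.85 / (72 × 75) = 1.122 mg/dL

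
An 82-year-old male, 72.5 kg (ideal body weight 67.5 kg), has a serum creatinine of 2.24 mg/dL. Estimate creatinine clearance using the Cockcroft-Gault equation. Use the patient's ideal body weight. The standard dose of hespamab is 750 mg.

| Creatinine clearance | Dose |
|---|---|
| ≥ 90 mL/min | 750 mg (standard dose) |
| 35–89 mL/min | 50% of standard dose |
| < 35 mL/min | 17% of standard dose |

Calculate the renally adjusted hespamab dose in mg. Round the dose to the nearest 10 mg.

130 mg

CrCl = (140 − 82) × 67.5 / (72 × 2.24) = 3915.0 / 161.28 ≈ 24.3 mL/min
CrCl ≈ 24 mL/min → bracket < 35 mL/min.
17% of 750 mg = 127.5 mg → 130 mg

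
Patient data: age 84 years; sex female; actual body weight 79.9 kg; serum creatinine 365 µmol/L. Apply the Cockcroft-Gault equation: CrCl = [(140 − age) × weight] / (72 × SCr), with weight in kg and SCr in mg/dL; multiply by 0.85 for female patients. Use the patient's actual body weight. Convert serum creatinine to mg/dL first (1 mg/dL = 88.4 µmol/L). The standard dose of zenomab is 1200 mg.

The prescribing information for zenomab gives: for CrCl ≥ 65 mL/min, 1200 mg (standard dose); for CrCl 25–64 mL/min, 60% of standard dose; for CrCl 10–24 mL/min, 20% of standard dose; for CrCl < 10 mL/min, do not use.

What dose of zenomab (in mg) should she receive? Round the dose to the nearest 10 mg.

SCr = 365 / 88.4 = 4.129 mg/dL
CrCl = (140 − 84) × 79.9 / (72 × 4.129) × 0.85 = 4474.4 / 297.29 × 0.85 ≈ 12.8 mL/min
CrCl ≈ 13 mL/min → bracket 10–24 mL/min.
20% of 1200 mg = 240 mg

240 mg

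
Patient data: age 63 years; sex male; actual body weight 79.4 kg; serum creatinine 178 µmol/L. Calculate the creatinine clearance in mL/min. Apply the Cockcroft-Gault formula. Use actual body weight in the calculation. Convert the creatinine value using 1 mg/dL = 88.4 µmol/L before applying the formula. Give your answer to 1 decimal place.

42.2 mL/min

SCr = 178 / 88.4 = 2.014 mg/dL
CrCl = (140 − 63) × 79.4 / (72 × 2.014) = 6113.8 / 145.01 ≈ 42.2 mL/min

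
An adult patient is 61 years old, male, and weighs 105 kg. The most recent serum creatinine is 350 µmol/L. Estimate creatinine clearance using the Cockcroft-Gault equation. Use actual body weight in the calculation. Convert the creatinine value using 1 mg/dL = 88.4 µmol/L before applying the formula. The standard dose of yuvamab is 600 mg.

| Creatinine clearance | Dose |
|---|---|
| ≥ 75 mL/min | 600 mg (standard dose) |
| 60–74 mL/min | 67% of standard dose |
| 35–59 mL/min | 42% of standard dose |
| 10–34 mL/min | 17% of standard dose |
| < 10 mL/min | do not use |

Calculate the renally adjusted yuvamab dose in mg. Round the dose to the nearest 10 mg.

100 mg

SCr = 350 / 88.4 = 3.959 mg/dL
CrCl = (140 − 61) × 105 / (72 × 3.959) = 8295.0 / 285.05 ≈ 29.1 mL/min
CrCl ≈ 29 mL/min → bracket 10–34 mL/min.
17% of 600 mg = 102 mg → 100 mg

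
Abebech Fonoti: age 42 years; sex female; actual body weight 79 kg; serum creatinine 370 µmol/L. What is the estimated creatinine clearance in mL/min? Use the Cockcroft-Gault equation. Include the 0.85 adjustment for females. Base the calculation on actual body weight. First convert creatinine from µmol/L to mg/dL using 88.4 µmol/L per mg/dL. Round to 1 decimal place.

21.8 mL/min

SCr = 370 / 88.4 = 4.186 mg/dL
CrCl = (140 − 42) × 79 / (72 × 4.186) × 0.85 = 7742.0 / 301.39 × 0.85 ≈ 21.8 mL/min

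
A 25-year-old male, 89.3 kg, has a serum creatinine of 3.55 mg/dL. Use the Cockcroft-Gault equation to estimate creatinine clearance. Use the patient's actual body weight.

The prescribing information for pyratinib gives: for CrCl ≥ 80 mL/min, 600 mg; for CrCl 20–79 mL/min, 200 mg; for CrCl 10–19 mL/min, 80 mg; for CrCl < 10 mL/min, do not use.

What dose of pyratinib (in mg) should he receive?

CrCl = (140 − 25) × 89.3 / (72 × 3.55) = 10269.5 / 255.60 ≈ 40.2 mL/min
CrCl ≈ 40 mL/min → bracket 20–79 mL/min.
Dose for this bracket: 200 mg.

200 mg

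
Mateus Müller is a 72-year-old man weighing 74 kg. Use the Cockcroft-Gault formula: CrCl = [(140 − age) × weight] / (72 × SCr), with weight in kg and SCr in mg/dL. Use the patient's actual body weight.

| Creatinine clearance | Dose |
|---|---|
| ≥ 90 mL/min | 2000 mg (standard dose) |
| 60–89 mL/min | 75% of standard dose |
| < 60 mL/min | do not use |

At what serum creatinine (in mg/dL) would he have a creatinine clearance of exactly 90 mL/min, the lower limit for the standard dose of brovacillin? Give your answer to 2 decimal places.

0.78 mg/dL

Standard dose requires CrCl ≥ 90 mL/min.
Set (140 − 72) × 74 / (72 × SCr) = 90
SCr = (140 − 72) × 74 / (72 × 90) = 0.777 mg/dL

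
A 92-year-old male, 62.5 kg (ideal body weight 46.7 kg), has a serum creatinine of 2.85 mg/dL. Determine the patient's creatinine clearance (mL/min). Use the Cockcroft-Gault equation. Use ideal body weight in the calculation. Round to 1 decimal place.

CrCl = (140 − 92) × 46.7 / (72 × 2.85) = 2241.6 / 205.20 ≈ 10.9 mL/min

10.9 mL/min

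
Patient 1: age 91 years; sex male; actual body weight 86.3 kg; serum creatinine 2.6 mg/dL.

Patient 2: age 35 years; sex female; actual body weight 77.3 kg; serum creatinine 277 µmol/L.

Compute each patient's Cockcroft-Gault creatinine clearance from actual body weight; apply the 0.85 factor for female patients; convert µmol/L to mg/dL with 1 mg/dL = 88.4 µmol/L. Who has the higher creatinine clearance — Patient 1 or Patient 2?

Patient 1: CrCl = (140 − 91) × 86.3 / (72 × 2.6) = 4228.7 / 187.20 ≈ 22.6 mL/min
Patient 2: SCr = 277 / 88.4 = 3.133 mg/dL
Patient 2: CrCl = (140 − 35) × 77.3 / (72 × 3.133) × 0.85 = 8116.5 / 225.58 × 0.85 ≈ 30.6 mL/min
22.6 vs 30.6 mL/min → Patient 2 is higher.

Patient 2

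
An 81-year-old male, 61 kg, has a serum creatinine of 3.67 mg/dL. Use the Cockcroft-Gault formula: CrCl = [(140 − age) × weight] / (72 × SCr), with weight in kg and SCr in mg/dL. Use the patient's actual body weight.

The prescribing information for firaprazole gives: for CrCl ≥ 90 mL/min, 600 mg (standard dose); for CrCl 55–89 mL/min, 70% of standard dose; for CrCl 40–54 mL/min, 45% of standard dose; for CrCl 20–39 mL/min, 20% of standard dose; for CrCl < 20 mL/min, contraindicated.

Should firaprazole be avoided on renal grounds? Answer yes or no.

yes

CrCl = (140 − 81) × 61 / (72 × 3.67) = 3599.0 / 264.24 ≈ 13.6 mL/min
CrCl ≈ 14 mL/min, which is < 20 mL/min.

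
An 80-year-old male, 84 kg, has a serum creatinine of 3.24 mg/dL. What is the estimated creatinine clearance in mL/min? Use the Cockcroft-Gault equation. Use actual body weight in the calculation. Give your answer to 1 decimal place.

CrCl = (140 − 80) × 84 / (72 × 3.24) = 5040.0 / 233.28 ≈ 21.6 mL/min

21.6 mL/min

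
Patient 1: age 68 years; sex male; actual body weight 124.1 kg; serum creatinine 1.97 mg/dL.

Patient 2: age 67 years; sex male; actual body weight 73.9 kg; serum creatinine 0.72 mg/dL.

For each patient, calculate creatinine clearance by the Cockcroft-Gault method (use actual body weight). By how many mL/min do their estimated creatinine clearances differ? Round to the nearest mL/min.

Patient 1: CrCl = (140 − 68) × 124.1 / (72 × 1.97) = 8935.2 / 141.84 ≈ 63.0 mL/min
Patient 2: CrCl = (140 − 67) × 73.9 / (72 × 0.72) = 5394.7 / 51.84 ≈ 104.1 mL/min
|63.0 − 104.1| = 41.1 mL/min

41 mL/min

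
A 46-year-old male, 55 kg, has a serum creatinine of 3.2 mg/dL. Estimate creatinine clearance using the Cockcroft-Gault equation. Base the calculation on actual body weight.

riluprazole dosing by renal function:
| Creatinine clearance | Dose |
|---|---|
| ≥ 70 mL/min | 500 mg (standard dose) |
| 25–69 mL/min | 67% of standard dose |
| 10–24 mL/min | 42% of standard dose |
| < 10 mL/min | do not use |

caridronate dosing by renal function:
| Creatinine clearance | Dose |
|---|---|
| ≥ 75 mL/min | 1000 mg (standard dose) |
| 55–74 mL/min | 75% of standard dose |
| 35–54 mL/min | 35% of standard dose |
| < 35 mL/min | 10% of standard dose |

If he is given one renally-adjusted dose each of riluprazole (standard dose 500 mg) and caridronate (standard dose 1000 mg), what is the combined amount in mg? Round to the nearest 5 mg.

310 mg

CrCl = (140 − 46) × 55 / (72 × 3.2) = 5170.0 / 230.40 ≈ 22.4 mL/min
CrCl ≈ 22 mL/min.
riluprazole: 10–24 mL/min → 42% of 500 mg = 210 mg.
caridronate: < 35 mL/min → 10% of 1000 mg = 100 mg.
Total = 210 + 100 = 310 mg.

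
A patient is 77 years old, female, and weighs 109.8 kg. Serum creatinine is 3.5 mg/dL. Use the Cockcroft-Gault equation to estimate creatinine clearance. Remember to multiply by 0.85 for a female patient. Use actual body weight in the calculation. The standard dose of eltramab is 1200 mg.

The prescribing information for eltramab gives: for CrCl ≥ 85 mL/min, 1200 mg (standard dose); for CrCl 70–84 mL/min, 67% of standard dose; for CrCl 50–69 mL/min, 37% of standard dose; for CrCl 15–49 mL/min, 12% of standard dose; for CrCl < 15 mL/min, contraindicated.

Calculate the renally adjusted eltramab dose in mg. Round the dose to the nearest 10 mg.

140 mg

CrCl = (140 − 77) × 109.8 / (72 × 3.5) × 0.85 = 6917.4 / 252.00 × 0.85 ≈ 23.3 mL/min
CrCl ≈ 23 mL/min → bracket 15–49 mL/min.
12% of 1200 mg = 144 mg → 140 mg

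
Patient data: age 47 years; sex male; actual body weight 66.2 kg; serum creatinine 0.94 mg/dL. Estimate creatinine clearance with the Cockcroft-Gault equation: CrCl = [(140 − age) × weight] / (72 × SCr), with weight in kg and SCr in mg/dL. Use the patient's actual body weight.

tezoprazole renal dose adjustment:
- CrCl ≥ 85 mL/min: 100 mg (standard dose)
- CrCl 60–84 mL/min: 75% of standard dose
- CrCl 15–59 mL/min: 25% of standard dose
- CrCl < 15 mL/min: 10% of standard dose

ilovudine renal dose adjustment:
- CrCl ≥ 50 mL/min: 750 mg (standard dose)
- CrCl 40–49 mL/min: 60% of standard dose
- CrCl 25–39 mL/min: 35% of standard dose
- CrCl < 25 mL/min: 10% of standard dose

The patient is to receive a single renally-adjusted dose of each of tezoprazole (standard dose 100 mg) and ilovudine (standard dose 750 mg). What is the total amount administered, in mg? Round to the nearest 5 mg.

850 mg

CrCl = (140 − 47) × 66.2 / (72 × 0.94) = 6156.6 / 67.68 ≈ 91.0 mL/min
CrCl ≈ 91 mL/min.
tezoprazole: ≥ 85 mL/min → 100% of 100 mg = 100 mg.
ilovudine: ≥ 50 mL/min → 100% of 750 mg = 750 mg.
Total = 100 + 750 = 850 mg.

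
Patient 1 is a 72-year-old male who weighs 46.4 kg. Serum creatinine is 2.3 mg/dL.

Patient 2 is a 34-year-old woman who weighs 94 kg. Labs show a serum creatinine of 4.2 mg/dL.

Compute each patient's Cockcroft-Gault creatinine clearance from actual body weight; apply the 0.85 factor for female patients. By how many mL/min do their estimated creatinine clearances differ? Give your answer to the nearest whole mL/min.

9 mL/min

Patient 1: CrCl = (140 − 72) × 46.4 / (72 × 2.3) = 3155.2 / 165.60 ≈ 19.1 mL/min
Patient 2: CrCl = (140 − 34) × 94 / (72 × 4.2) × 0.85 = 9964.0 / 302.40 × 0.85 ≈ 28.0 mL/min
|19.1 − 28.0| = 8.9 mL/min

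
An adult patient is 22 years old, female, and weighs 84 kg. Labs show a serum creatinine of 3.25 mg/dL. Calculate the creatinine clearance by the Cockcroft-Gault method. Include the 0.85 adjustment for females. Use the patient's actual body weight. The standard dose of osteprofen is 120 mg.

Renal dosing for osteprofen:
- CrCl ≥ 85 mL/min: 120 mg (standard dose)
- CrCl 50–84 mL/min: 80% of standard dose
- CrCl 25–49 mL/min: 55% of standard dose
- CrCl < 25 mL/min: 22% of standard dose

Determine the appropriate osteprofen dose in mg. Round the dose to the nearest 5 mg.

CrCl = (140 − 22) × 84 / (72 × 3.25) × 0.85 = 9912.0 / 234.00 × 0.85 ≈ 36.0 mL/min
CrCl ≈ 36 mL/min → bracket 25–49 mL/min.
55% of 120 mg = 66 mg → 65 mg

65 mg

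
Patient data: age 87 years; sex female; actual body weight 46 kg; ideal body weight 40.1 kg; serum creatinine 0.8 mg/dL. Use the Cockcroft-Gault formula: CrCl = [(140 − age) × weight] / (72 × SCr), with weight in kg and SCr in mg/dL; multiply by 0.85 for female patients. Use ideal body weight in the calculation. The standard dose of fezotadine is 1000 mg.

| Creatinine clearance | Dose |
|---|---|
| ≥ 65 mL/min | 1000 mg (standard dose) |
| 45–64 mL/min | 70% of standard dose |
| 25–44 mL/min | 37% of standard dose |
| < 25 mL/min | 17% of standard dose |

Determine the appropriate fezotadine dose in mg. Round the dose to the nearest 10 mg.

370 mg

CrCl = (140 − 87) × 40.1 / (72 × 0.8) × 0.85 = 2125.3 / 57.60 × 0.85 ≈ 31.4 mL/min
CrCl ≈ 31 mL/min → bracket 25–44 mL/min.
37% of 1000 mg = 370 mg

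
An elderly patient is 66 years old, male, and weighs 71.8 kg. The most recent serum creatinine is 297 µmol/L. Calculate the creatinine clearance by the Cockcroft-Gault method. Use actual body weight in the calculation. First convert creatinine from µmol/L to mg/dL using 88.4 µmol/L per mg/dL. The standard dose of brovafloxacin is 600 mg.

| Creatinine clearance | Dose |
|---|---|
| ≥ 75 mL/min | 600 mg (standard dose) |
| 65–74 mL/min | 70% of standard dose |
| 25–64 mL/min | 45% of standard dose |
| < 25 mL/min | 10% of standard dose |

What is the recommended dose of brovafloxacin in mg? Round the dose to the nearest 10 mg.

SCr = 297 / 88.4 = 3.36 mg/dL
CrCl = (140 − 66) × 71.8 / (72 × 3.36) = 5313.2 / 241.92 ≈ 22.0 mL/min
CrCl ≈ 22 mL/min → bracket < 25 mL/min.
10% of 600 mg = 60 mg

60 mg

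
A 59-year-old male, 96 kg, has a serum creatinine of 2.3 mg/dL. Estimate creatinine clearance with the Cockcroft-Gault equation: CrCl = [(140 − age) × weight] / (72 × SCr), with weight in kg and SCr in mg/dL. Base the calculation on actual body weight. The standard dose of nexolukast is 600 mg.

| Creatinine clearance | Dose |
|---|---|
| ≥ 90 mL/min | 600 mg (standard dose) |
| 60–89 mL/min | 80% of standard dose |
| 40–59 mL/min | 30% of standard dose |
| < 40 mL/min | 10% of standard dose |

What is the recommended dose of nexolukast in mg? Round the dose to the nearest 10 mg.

CrCl = (140 − 59) × 96 / (72 × 2.3) = 7776.0 / 165.60 ≈ 47.0 mL/min
CrCl ≈ 47 mL/min → bracket 40–59 mL/min.
30% of 600 mg = 180 mg

180 mg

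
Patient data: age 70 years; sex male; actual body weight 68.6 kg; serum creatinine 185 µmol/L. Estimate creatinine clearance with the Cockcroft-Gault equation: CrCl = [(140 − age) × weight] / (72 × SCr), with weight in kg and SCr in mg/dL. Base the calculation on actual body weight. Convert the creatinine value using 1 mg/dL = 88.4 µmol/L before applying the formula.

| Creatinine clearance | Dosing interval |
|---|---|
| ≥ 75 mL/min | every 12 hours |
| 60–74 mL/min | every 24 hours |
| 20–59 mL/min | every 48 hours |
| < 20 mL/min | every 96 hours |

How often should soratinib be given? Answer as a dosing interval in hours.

every 48 hours

SCr = 185 / 88.4 = 2.093 mg/dL
CrCl = (140 − 70) × 68.6 / (72 × 2.093) = 4802.0 / 150.70 ≈ 31.9 mL/min
CrCl ≈ 32 mL/min → bracket 20–59 mL/min → every 48 hours.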